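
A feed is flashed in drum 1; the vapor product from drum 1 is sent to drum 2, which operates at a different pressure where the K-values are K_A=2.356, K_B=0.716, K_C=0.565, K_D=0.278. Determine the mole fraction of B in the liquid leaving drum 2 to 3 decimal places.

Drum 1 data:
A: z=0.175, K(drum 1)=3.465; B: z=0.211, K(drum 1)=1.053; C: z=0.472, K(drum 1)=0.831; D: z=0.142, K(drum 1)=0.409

Drum 1:
Let ψ₁ = V/F and solve Σ zᵢ(Kᵢ−1)/(1+ψ₁(Kᵢ−1)) = 0.
Check two-phase: ΣzᵢKᵢ = 1.279 > 1 and Σzᵢ/Kᵢ = 1.166 > 1, so g(0) = 0.279 > 0 and g(1) = -0.166 < 0.
Newton iteration, ψ₁⁰ = 0.5:
  ψ₁ = 0.500: g = -0.0021, g' = -0.330 → ψ₁ = 0.494
Converged at ψ₁ = 0.494.
Drum-1 compositions:
  A: x = 0.079, y = 0.274
  B: x = 0.206, y = 0.217
  C: x = 0.515, y = 0.428
  D: x = 0.200, y = 0.082
Drum-2 feed = drum-1 vapor: z₂ = (0.2736, 0.2165, 0.4279, 0.0820).
Drum 2:
Let ψ₂ = V/F and solve Σ zᵢ(Kᵢ−1)/(1+ψ₂(Kᵢ−1)) = 0.
g(0) = ΣzᵢKᵢ − 1 = 0.064 and g(1) = 1 − Σzᵢ/Kᵢ = -0.471, so a root lies in (0, 1).
Iterate (Newton) starting at ψ₂ = 0.57:
  ψ₂ = 0.570: g = -0.2123, g' = -0.451 → ψ₂ = 0.100
  ψ₂ = 0.100: g = 0.0050, g' = -0.547 → ψ₂ = 0.109
Converged at ψ₂ = 0.109.
  A: x = 0.238, y = 0.561
  B: x = 0.223, y = 0.160
  C: x = 0.449, y = 0.254
  D: x = 0.089, y = 0.025

x_B (drum 2) = 0.223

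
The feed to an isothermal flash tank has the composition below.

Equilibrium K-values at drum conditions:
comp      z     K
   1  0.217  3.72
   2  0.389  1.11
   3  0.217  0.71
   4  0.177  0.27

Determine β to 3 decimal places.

β = 0.525

Let β = V/F and solve Σ zᵢ(Kᵢ−1)/(1+β(Kᵢ−1)) = 0.
g(0) = ΣzᵢKᵢ − 1 = 0.441 and g(1) = 1 − Σzᵢ/Kᵢ = -0.370, so a root lies in (0, 1).
Iterate (Newton) starting at β = 0.5:
  β = 0.500: g = 0.0136, g' = -0.551 → β = 0.525
Converged at β = 0.525.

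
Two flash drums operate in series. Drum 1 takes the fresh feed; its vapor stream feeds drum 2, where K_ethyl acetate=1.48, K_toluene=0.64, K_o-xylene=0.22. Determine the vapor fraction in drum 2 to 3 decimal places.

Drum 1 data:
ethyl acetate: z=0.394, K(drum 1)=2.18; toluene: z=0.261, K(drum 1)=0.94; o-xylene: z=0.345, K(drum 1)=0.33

V/F (drum 2) = 0.284

Drum 1:
Iterate (Newton) starting at ψ₁ = 0.44:
  ψ₁ = 0.440: g = -0.0378, g' = -0.550 → ψ₁ = 0.371
  ψ₁ = 0.371: g = -0.0004, g' = -0.541 → ψ₁ = 0.370
Converged at ψ₁ = 0.370.
Drum-1 compositions:
  ethyl acetate: x = 0.274, y = 0.598
  toluene: x = 0.267, y = 0.251
  o-xylene: x = 0.459, y = 0.151
Drum-2 feed = drum-1 vapor: z₂ = (0.5976, 0.2509, 0.1514).
Drum 2:
Let ψ₂ = V/F and solve Σ zᵢ(Kᵢ−1)/(1+ψ₂(Kᵢ−1)) = 0.
Feasibility: ΣzᵢKᵢ = 1.078, Σzᵢ/Kᵢ = 1.484 — both > 1, two phases present.
Iterate (Newton) starting at ψ₂ = 0.44:
  ψ₂ = 0.440: g = -0.0503, g' = -0.353 → ψ₂ = 0.298
  ψ₂ = 0.298: g = -0.0040, g' = -0.302 → ψ₂ = 0.284
Converged at ψ₂ = 0.284.
  ethyl acetate: x = 0.526, y = 0.778
  toluene: x = 0.280, y = 0.179
  o-xylene: x = 0.195, y = 0.043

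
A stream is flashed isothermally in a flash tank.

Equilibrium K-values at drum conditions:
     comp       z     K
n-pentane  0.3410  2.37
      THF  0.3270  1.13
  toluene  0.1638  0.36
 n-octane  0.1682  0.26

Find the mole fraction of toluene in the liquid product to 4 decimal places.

Material balance + equilibrium reduce to Σ zᵢ(Kᵢ−1)/(1+ψ(Kᵢ−1)) = 0.
Feasibility: ΣzᵢKᵢ = 1.2804, Σzᵢ/Kᵢ = 1.5352 — both > 1, two phases present.
Newton–Raphson from ψ = 0.52:
  ψ = 0.5200: g = -0.04681, g' = -0.6172 → ψ = 0.4442
  ψ = 0.4442: g = -0.00125, g' = -0.5877 → ψ = 0.4420
Converged at ψ = 0.4420.
Compositions from xᵢ = zᵢ/(1+ψ(Kᵢ−1)), yᵢ = Kᵢxᵢ:
  n-pentane: x = 0.2124, y = 0.5033
  THF: x = 0.3092, y = 0.3494
  toluene: x = 0.2284, y = 0.0822
  n-octane: x = 0.2500, y = 0.0650

x_toluene = 0.2284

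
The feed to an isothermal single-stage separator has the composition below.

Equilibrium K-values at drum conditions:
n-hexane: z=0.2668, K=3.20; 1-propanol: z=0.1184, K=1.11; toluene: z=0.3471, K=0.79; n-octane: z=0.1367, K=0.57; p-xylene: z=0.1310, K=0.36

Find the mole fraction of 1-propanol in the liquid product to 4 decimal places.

Rachford–Rice: g(ψ) = Σ zᵢ(Kᵢ−1)/(1+ψ(Kᵢ−1)) = 0.
Check two-phase: ΣzᵢKᵢ = 1.3845 > 1 and Σzᵢ/Kᵢ = 1.2331 > 1, so g(0) = 0.3845 > 0 and g(1) = -0.2331 < 0.
Newton iteration, ψ⁰ = 0.66:
  ψ = 0.6600: g = -0.06032, g' = -0.4468 → ψ = 0.5250
  ψ = 0.5250: g = 0.00059, g' = -0.4625 → ψ = 0.5262
Converged at ψ = 0.5262.
Compositions from xᵢ = zᵢ/(1+ψ(Kᵢ−1)), yᵢ = Kᵢxᵢ:
  n-hexane: x = 0.1236, y = 0.3957
  1-propanol: x = 0.1119, y = 0.1242
  toluene: x = 0.3902, y = 0.3083
  n-octane: x = 0.1767, y = 0.1007
  p-xylene: x = 0.1975, y = 0.0711

x_1-propanol = 0.1119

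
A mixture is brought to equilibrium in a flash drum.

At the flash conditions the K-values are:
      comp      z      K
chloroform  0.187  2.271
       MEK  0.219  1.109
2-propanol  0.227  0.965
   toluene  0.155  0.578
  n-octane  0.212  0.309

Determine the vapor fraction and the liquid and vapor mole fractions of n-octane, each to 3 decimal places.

Newton–Raphson from ψ = 0.5:
  ψ = 0.500: g = -0.1469, g' = -0.396 → ψ = 0.129
  ψ = 0.129: g = -0.0104, g' = -0.379 → ψ = 0.102
Converged at ψ = 0.102.
Compositions from xᵢ = zᵢ/(1+ψ(Kᵢ−1)), yᵢ = Kᵢxᵢ:
  chloroform: x = 0.165, y = 0.376
  MEK: x = 0.217, y = 0.240
  2-propanol: x = 0.228, y = 0.220
  toluene: x = 0.162, y = 0.094
  n-octane: x = 0.228, y = 0.070

ψ = 0.102, x_n-octane = 0.228, y_n-octane = 0.070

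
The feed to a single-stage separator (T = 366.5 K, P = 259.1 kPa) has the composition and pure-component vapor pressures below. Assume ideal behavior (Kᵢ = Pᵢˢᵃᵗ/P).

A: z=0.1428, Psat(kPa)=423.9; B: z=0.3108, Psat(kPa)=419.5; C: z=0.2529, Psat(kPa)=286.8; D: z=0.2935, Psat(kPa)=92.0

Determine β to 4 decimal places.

β = 0.3925

Raoult's law: Kᵢ = Pᵢˢᵃᵗ/P = Pᵢˢᵃᵗ/259.1.
  K_A = 423.9/259.1 = 1.636048, K_B = 419.5/259.1 = 1.619066, K_C = 286.8/259.1 = 1.106909, K_D = 92.0/259.1 = 0.355075
Iterate (Newton) starting at β = 0.5:
  β = 0.5000: g = -0.03787, g' = -0.3712 → β = 0.3980
  β = 0.3980: g = -0.00186, g' = -0.3371 → β = 0.3925
Converged at β = 0.3925.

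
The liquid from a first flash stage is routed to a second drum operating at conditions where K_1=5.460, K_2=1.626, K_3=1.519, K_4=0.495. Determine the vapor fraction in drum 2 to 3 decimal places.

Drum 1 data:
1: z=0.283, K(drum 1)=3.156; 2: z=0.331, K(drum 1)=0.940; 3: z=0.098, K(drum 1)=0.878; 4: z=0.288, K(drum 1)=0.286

V/F (drum 2) = 0.762

Drum 1:
Iterate (Newton) starting at ψ₁ = 0.31:
  ψ₁ = 0.310: g = 0.0690, g' = -0.718 → ψ₁ = 0.406
  ψ₁ = 0.406: g = 0.0028, g' = -0.668 → ψ₁ = 0.410
Converged at ψ₁ = 0.410.
Drum-1 compositions:
  1: x = 0.150, y = 0.474
  2: x = 0.339, y = 0.319
  3: x = 0.103, y = 0.091
  4: x = 0.407, y = 0.116
Drum-2 feed = drum-1 liquid: z₂ = (0.1502, 0.3394, 0.1032, 0.4073).
Drum 2:
Iterate (Newton) starting at ψ₂ = 0.5:
  ψ₂ = 0.500: g = 0.1365, g' = -0.567 → ψ₂ = 0.741
  ψ₂ = 0.741: g = 0.0108, g' = -0.503 → ψ₂ = 0.762
Converged at ψ₂ = 0.762.
  1: x = 0.034, y = 0.186
  2: x = 0.230, y = 0.374
  3: x = 0.074, y = 0.112
  4: x = 0.662, y = 0.328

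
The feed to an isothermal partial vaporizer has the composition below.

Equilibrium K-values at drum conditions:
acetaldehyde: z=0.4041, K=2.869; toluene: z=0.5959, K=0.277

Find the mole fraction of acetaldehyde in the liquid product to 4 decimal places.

Material balance + equilibrium reduce to Σ zᵢ(Kᵢ−1)/(1+β(Kᵢ−1)) = 0.
Check two-phase: ΣzᵢKᵢ = 1.3244 > 1 and Σzᵢ/Kᵢ = 2.2921 > 1, so g(0) = 0.3244 > 0 and g(1) = -1.2921 < 0.
Binary case is linear: z₁(K₁−1)(1+β(K₂−1)) + z₂(K₂−1)(1+β(K₁−1)) = 0
⇒ β = [z₁(K₁−1)+z₂(K₂−1)] / [−(K₁−1)(K₂−1)] = 0.32443/1.35129 = 0.2401
Compositions from xᵢ = zᵢ/(1+β(Kᵢ−1)), yᵢ = Kᵢxᵢ:
  acetaldehyde: x = 0.2789, y = 0.8003
  toluene: x = 0.7211, y = 0.1997

x_acetaldehyde = 0.2789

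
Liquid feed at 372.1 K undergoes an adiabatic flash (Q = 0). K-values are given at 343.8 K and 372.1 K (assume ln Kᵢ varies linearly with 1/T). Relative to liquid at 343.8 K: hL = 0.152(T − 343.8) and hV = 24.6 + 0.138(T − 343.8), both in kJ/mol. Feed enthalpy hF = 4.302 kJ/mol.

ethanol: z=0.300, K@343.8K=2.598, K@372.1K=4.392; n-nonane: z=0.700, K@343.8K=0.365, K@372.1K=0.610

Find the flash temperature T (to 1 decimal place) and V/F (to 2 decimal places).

T = 349.5 K, V/F = 0.14

Adiabatic flash: solve Rachford–Rice at each trial T, then check hF = ψ·hV(T) + (1−ψ)·hL(T).
  T = 343.8 K: K = (2.598, 0.365), RR gives ψ = 0.034, H_out = 0.846 kJ/mol
  T = 372.1 K: K = (4.392, 0.610), RR gives ψ = 0.563, H_out = 17.925 kJ/mol
  T = 358.0 K: K = (3.416, 0.477), RR gives ψ = 0.284, H_out = 9.089 kJ/mol
  T = 350.9 K: K = (2.987, 0.418), RR gives ψ = 0.164, H_out = 5.089 kJ/mol
  T = 347.4 K: K = (2.791, 0.391), RR gives ψ = 0.102, H_out = 3.053 kJ/mol
  T = 349.1 K: K = (2.885, 0.404), RR gives ψ = 0.132, H_out = 4.052 kJ/mol
Linear interpolation between T = 349.1 (H_out = 4.052) and T = 350.9 (H_out = 5.089) on hF = 4.302 gives T ≈ 349.5 K, at which ψ = 0.14.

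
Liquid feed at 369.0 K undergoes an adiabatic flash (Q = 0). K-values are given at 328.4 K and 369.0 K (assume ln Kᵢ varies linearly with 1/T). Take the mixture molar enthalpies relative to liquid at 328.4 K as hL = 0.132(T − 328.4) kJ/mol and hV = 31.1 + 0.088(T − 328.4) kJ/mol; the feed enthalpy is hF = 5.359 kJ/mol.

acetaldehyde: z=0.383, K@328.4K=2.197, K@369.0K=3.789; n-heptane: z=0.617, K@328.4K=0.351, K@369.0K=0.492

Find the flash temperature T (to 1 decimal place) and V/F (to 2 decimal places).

T = 333.3 K, V/F = 0.15

Adiabatic flash: solve Rachford–Rice at each trial T, then check hF = ψ·hV(T) + (1−ψ)·hL(T).
  T = 328.4 K: K = (2.197, 0.351), RR gives ψ = 0.075, H_out = 2.323 kJ/mol
  T = 369.0 K: K = (3.789, 0.492), RR gives ψ = 0.533, H_out = 20.975 kJ/mol
  T = 348.7 K: K = (2.931, 0.420), RR gives ψ = 0.340, H_out = 12.965 kJ/mol
  T = 338.5 K: K = (2.547, 0.385), RR gives ψ = 0.224, H_out = 8.187 kJ/mol
  T = 333.4 K: K = (2.366, 0.368), RR gives ψ = 0.154, H_out = 5.416 kJ/mol
  T = 330.9 K: K = (2.281, 0.359), RR gives ψ = 0.116, H_out = 3.924 kJ/mol
  T = 332.1 K: K = (2.322, 0.363), RR gives ψ = 0.135, H_out = 4.653 kJ/mol
Linear interpolation between T = 332.1 (H_out = 4.653) and T = 333.4 (H_out = 5.416) on hF = 5.359 gives T ≈ 333.3 K, at which ψ = 0.15.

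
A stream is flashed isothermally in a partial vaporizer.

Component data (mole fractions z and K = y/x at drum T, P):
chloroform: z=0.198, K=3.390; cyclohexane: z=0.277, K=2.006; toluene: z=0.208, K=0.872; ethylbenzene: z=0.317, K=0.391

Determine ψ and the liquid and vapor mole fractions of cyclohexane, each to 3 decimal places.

Let ψ = V/F and solve Σ zᵢ(Kᵢ−1)/(1+ψ(Kᵢ−1)) = 0.
Check two-phase: ΣzᵢKᵢ = 1.532 > 1 and Σzᵢ/Kᵢ = 1.246 > 1, so g(0) = 0.532 > 0 and g(1) = -0.246 < 0.
Iterate (Newton) starting at ψ = 0.55:
  ψ = 0.550: g = 0.0649, g' = -0.597 → ψ = 0.659
Converged at ψ = 0.659.
Compositions from xᵢ = zᵢ/(1+ψ(Kᵢ−1)), yᵢ = Kᵢxᵢ:
  chloroform: x = 0.077, y = 0.261
  cyclohexane: x = 0.167, y = 0.334
  toluene: x = 0.227, y = 0.198
  ethylbenzene: x = 0.529, y = 0.207

ψ = 0.659, x_cyclohexane = 0.167, y_cyclohexane = 0.334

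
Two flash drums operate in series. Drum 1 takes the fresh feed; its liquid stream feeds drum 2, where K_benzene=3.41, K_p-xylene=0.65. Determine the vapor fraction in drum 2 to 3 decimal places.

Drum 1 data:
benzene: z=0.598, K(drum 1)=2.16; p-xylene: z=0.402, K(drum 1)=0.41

Drum 1:
Material balance + equilibrium reduce to Σ zᵢ(Kᵢ−1)/(1+ψ₁(Kᵢ−1)) = 0.
g(0) = ΣzᵢKᵢ − 1 = 0.457 and g(1) = 1 − Σzᵢ/Kᵢ = -0.257, so a root lies in (0, 1).
Binary case is linear: z₁(K₁−1)(1+ψ₁(K₂−1)) + z₂(K₂−1)(1+ψ₁(K₁−1)) = 0
⇒ ψ₁ = [z₁(K₁−1)+z₂(K₂−1)] / [−(K₁−1)(K₂−1)] = 0.4565/0.6844 = 0.667
Drum-1 compositions:
  benzene: x = 0.337, y = 0.728
  p-xylene: x = 0.663, y = 0.272
Drum-2 feed = drum-1 liquid: z₂ = (0.3371, 0.6629).
Drum 2:
Let ψ₂ = V/F and solve Σ zᵢ(Kᵢ−1)/(1+ψ₂(Kᵢ−1)) = 0.
Check two-phase: ΣzᵢKᵢ = 1.581 > 1 and Σzᵢ/Kᵢ = 1.119 > 1, so g(0) = 0.581 > 0 and g(1) = -0.119 < 0.
Binary case is linear: z₁(K₁−1)(1+ψ₂(K₂−1)) + z₂(K₂−1)(1+ψ₂(K₁−1)) = 0
⇒ ψ₂ = [z₁(K₁−1)+z₂(K₂−1)] / [−(K₁−1)(K₂−1)] = 0.5805/0.8435 = 0.688
  benzene: x = 0.127, y = 0.432
  p-xylene: x = 0.873, y = 0.568

V/F (drum 2) = 0.688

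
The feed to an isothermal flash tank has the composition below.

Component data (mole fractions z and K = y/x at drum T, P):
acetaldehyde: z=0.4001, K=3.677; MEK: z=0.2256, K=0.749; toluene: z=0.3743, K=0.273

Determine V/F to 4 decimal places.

Material balance + equilibrium reduce to Σ zᵢ(Kᵢ−1)/(1+V/F(Kᵢ−1)) = 0.
g(0) = ΣzᵢKᵢ − 1 = 0.7423 and g(1) = 1 − Σzᵢ/Kᵢ = -0.7811, so a root lies in (0, 1).
Newton iteration, V/F⁰ = 0.39:
  V/F = 0.3900: g = 0.08143, g' = -1.0891 → V/F = 0.4648
  V/F = 0.4648: g = 0.00218, g' = -1.0388 → V/F = 0.4669
Converged at V/F = 0.4669.

V/F = 0.4669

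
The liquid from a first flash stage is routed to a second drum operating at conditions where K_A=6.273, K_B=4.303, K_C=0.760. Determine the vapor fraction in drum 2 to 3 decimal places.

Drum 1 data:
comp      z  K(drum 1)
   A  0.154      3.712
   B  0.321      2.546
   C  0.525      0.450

Drum 1:
Let ψ₁ = V/F and solve Σ zᵢ(Kᵢ−1)/(1+ψ₁(Kᵢ−1)) = 0.
Check two-phase: ΣzᵢKᵢ = 1.625 > 1 and Σzᵢ/Kᵢ = 1.334 > 1, so g(0) = 0.625 > 0 and g(1) = -0.334 < 0.
Newton iteration, ψ₁⁰ = 0.36:
  ψ₁ = 0.360: g = 0.1701, g' = -0.854 → ψ₁ = 0.559
  ψ₁ = 0.559: g = 0.0150, g' = -0.731 → ψ₁ = 0.580
Converged at ψ₁ = 0.580.
Drum-1 compositions:
  A: x = 0.060, y = 0.222
  B: x = 0.169, y = 0.431
  C: x = 0.771, y = 0.347
Drum-2 feed = drum-1 liquid: z₂ = (0.0599, 0.1693, 0.7709).
Drum 2:
Material balance + equilibrium reduce to Σ zᵢ(Kᵢ−1)/(1+ψ₂(Kᵢ−1)) = 0.
Check two-phase: ΣzᵢKᵢ = 1.690 > 1 and Σzᵢ/Kᵢ = 1.063 > 1, so g(0) = 0.690 > 0 and g(1) = -0.063 < 0.
Newton–Raphson from ψ₂ = 0.5:
  ψ₂ = 0.500: g = 0.0874, g' = -0.446 → ψ₂ = 0.696
  ψ₂ = 0.696: g = 0.0149, g' = -0.310 → ψ₂ = 0.744
  ψ₂ = 0.744: g = 0.0005, g' = -0.289 → ψ₂ = 0.746
Converged at ψ₂ = 0.746.
  A: x = 0.012, y = 0.076
  B: x = 0.049, y = 0.210
  C: x = 0.939, y = 0.714

V/F (drum 2) = 0.746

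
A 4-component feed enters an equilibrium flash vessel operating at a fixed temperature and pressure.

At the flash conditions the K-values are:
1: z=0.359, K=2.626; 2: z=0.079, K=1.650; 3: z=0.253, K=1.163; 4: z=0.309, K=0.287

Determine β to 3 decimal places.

β = 0.580

Newton iteration, β⁰ = 0.59:
  β = 0.590: g = -0.0076, g' = -0.738 → β = 0.580
Converged at β = 0.580.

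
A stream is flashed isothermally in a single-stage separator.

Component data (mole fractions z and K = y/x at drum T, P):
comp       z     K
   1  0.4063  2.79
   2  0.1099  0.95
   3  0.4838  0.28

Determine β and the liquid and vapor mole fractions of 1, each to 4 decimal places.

Newton iteration, β⁰ = 0.5:
  β = 0.5000: g = -0.16612, g' = -0.9751 → β = 0.3296
  β = 0.3296: g = -0.00493, g' = -0.9464 → β = 0.3244
Converged at β = 0.3244.
Compositions from xᵢ = zᵢ/(1+β(Kᵢ−1)), yᵢ = Kᵢxᵢ:
  1: x = 0.2570, y = 0.7171
  2: x = 0.1117, y = 0.1061
  3: x = 0.6313, y = 0.1768

β = 0.3244, x_1 = 0.2570, y_1 = 0.7171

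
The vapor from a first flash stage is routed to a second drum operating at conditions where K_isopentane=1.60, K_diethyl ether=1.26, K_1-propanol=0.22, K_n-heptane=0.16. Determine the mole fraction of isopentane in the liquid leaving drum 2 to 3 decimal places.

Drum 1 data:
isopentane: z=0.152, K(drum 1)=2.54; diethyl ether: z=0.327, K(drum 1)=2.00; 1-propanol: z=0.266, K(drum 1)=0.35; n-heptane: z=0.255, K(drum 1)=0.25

x_isopentane (drum 2) = 0.218

Drum 1:
Let ψ₁ = V/F and solve Σ zᵢ(Kᵢ−1)/(1+ψ₁(Kᵢ−1)) = 0.
Check two-phase: ΣzᵢKᵢ = 1.197 > 1 and Σzᵢ/Kᵢ = 2.003 > 1, so g(0) = 0.197 > 0 and g(1) = -1.003 < 0.
Iterate (Newton) starting at ψ₁ = 0.57:
  ψ₁ = 0.570: g = -0.2758, g' = -0.956 → ψ₁ = 0.282
  ψ₁ = 0.282: g = -0.0356, g' = -0.773 → ψ₁ = 0.235
  ψ₁ = 0.235: g = 0.0000, g' = -0.777 → ψ₁ = 0.236
Converged at ψ₁ = 0.236.
Drum-1 compositions:
  isopentane: x = 0.112, y = 0.283
  diethyl ether: x = 0.265, y = 0.529
  1-propanol: x = 0.314, y = 0.110
  n-heptane: x = 0.310, y = 0.077
Drum-2 feed = drum-1 vapor: z₂ = (0.2833, 0.5293, 0.1099, 0.0774).
Drum 2:
Rachford–Rice: g(ψ₂) = Σ zᵢ(Kᵢ−1)/(1+ψ₂(Kᵢ−1)) = 0.
Feasibility: ΣzᵢKᵢ = 1.157, Σzᵢ/Kᵢ = 1.581 — both > 1, two phases present.
Iterate (Newton) starting at ψ₂ = 0.5:
  ψ₂ = 0.500: g = -0.0001, g' = -0.431 → ψ₂ = 0.500
Converged at ψ₂ = 0.500.
  isopentane: x = 0.218, y = 0.349
  diethyl ether: x = 0.468, y = 0.590
  1-propanol: x = 0.180, y = 0.040
  n-heptane: x = 0.133, y = 0.021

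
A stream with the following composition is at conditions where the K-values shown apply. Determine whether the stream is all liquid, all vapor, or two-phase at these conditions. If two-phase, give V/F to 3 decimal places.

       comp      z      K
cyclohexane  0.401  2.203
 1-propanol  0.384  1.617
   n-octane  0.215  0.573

ΣzᵢKᵢ = 1.628; Σzᵢ/Kᵢ = 0.795.
Since Σzᵢ/Kᵢ < 1 the mixture is above its dew point — single vapor phase.

all vapor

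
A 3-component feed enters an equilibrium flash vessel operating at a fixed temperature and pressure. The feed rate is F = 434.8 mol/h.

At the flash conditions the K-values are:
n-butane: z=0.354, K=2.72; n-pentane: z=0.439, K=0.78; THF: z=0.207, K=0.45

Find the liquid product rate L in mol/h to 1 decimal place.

Material balance + equilibrium reduce to Σ zᵢ(Kᵢ−1)/(1+β(Kᵢ−1)) = 0.
g(0) = ΣzᵢKᵢ − 1 = 0.398 and g(1) = 1 − Σzᵢ/Kᵢ = -0.153, so a root lies in (0, 1).
Iterate (Newton) starting at β = 0.39:
  β = 0.390: g = 0.1138, g' = -0.502 → β = 0.617
  β = 0.617: g = 0.0114, g' = -0.418 → β = 0.644
Converged at β = 0.644.
Then V = β·F = 0.6442·434.8 = 280.1 mol/h and L = F − V = 154.7 mol/h.

L = 154.7 mol/h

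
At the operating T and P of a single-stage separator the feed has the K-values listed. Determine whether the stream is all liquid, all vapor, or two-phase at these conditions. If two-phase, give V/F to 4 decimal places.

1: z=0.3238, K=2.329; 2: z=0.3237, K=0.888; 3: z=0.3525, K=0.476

two-phase, V/F = 0.4233

ΣzᵢKᵢ = 1.2094; Σzᵢ/Kᵢ = 1.2441.
Both exceed 1, so a two-phase solution exists.
Let ψ = V/F and solve Σ zᵢ(Kᵢ−1)/(1+ψ(Kᵢ−1)) = 0.
Newton iteration, ψ⁰ = 0.53:
  ψ = 0.5300: g = -0.04179, g' = -0.3870 → ψ = 0.4220
  ψ = 0.4220: g = 0.00049, g' = -0.3988 → ψ = 0.4233
Converged at ψ = 0.4233.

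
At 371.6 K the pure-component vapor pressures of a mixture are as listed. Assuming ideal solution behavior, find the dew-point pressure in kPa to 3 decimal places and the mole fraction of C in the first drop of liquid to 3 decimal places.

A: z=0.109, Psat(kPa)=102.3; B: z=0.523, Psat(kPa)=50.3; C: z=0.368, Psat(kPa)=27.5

Pdew = 40.250 kPa, x_C = 0.539

At the dew point ψ → 1, so Σzᵢ/Kᵢ = 1 with Kᵢ = Pᵢˢᵃᵗ/P ⇒ 1/P = Σzᵢ/Pᵢˢᵃᵗ.
1/P = 0.109/102.3 + 0.523/50.3 + 0.368/27.5 = 0.024845 ⇒ P = 40.250 kPa
xᵢ = zᵢP/Pᵢˢᵃᵗ ⇒ x_C = 0.368·40.250/27.5 = 0.539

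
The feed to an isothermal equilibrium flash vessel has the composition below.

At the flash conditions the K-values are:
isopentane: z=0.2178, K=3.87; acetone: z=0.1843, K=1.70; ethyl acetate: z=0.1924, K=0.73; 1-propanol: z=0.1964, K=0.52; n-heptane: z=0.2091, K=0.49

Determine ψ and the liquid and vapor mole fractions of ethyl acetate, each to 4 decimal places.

Newton–Raphson from ψ = 0.54:
  ψ = 0.5400: g = 0.00353, g' = -0.5288 → ψ = 0.5467
Converged at ψ = 0.5467.
Compositions from xᵢ = zᵢ/(1+ψ(Kᵢ−1)), yᵢ = Kᵢxᵢ:
  isopentane: x = 0.0848, y = 0.3281
  acetone: x = 0.1333, y = 0.2266
  ethyl acetate: x = 0.2257, y = 0.1648
  1-propanol: x = 0.2663, y = 0.1385
  n-heptane: x = 0.2899, y = 0.1421

ψ = 0.5467, x_ethyl acetate = 0.2257, y_ethyl acetate = 0.1648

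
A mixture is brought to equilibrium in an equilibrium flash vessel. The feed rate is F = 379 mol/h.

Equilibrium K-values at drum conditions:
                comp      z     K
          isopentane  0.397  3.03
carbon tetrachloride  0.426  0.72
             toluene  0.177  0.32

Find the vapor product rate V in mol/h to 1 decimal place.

Iterate (Newton) starting at ψ = 0.49:
  ψ = 0.490: g = 0.0853, g' = -0.640 → ψ = 0.623
  ψ = 0.623: g = 0.0024, g' = -0.614 → ψ = 0.627
Converged at ψ = 0.627.
Then V = ψ·F = 0.6271·379 = 237.7 mol/h and L = F − V = 141.3 mol/h.

V = 237.7 mol/h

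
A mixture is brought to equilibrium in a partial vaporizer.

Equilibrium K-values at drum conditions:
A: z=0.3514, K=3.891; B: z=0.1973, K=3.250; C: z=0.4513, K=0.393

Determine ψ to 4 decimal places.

Rachford–Rice: g(ψ) = Σ zᵢ(Kᵢ−1)/(1+ψ(Kᵢ−1)) = 0.
g(0) = ΣzᵢKᵢ − 1 = 1.1859 and g(1) = 1 − Σzᵢ/Kᵢ = -0.2994, so a root lies in (0, 1).
Newton–Raphson from ψ = 0.5:
  ψ = 0.5000: g = 0.23101, g' = -1.0551 → ψ = 0.7190
  ψ = 0.7190: g = 0.01353, g' = -0.9792 → ψ = 0.7328
  ψ = 0.7328: g = -0.00003, g' = -0.9838 → ψ = 0.7327
Converged at ψ = 0.7327.

ψ = 0.7327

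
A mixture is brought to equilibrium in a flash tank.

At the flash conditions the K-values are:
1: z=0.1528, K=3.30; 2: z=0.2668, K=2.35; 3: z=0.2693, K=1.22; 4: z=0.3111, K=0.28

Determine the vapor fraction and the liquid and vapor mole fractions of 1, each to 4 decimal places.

ψ = 0.6058, x_1 = 0.0638, y_1 = 0.2107

Rachford–Rice: g(ψ) = Σ zᵢ(Kᵢ−1)/(1+ψ(Kᵢ−1)) = 0.
Check two-phase: ΣzᵢKᵢ = 1.5469 > 1 and Σzᵢ/Kᵢ = 1.4916 > 1, so g(0) = 0.5469 > 0 and g(1) = -0.4916 < 0.
Iterate (Newton) starting at ψ = 0.33:
  ψ = 0.3300: g = 0.21041, g' = -0.7827 → ψ = 0.5988
  ψ = 0.5988: g = 0.00560, g' = -0.8003 → ψ = 0.6058
Converged at ψ = 0.6058.
Compositions from xᵢ = zᵢ/(1+ψ(Kᵢ−1)), yᵢ = Kᵢxᵢ:
  1: x = 0.0638, y = 0.2107
  2: x = 0.1468, y = 0.3449
  3: x = 0.2376, y = 0.2899
  4: x = 0.5518, y = 0.1545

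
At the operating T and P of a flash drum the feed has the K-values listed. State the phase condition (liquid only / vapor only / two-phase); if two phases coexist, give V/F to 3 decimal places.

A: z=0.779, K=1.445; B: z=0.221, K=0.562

vapor only

ΣzᵢKᵢ = 1.250; Σzᵢ/Kᵢ = 0.932.
Since Σzᵢ/Kᵢ < 1 the mixture is above its dew point — single vapor phase.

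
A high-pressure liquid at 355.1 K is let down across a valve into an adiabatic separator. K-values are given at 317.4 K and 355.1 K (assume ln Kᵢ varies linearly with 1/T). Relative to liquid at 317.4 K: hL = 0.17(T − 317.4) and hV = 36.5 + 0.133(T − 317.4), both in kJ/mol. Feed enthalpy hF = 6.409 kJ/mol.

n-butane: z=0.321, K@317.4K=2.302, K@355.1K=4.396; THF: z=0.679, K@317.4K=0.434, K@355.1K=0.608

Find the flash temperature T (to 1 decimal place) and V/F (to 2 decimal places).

T = 322.7 K, V/F = 0.15

Adiabatic flash: solve Rachford–Rice at each trial T, then check hF = ψ·hV(T) + (1−ψ)·hL(T).
  T = 317.4 K: K = (2.302, 0.434), RR gives ψ = 0.046, H_out = 1.666 kJ/mol
  T = 355.1 K: K = (4.396, 0.608), RR gives ψ = 0.619, H_out = 28.137 kJ/mol
  T = 336.2 K: K = (3.237, 0.518), RR gives ψ = 0.363, H_out = 16.187 kJ/mol
  T = 326.8 K: K = (2.743, 0.476), RR gives ψ = 0.222, H_out = 9.640 kJ/mol
  T = 322.1 K: K = (2.516, 0.455), RR gives ψ = 0.141, H_out = 5.909 kJ/mol
  T = 324.5 K: K = (2.630, 0.465), RR gives ψ = 0.184, H_out = 7.866 kJ/mol
Linear interpolation between T = 322.1 (H_out = 5.909) and T = 324.5 (H_out = 7.866) on hF = 6.409 gives T ≈ 322.7 K, at which ψ = 0.15.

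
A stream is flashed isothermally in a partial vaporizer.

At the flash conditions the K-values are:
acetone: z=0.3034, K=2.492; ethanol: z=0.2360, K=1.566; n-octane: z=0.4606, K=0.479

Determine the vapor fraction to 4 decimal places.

Let ψ = V/F and solve Σ zᵢ(Kᵢ−1)/(1+ψ(Kᵢ−1)) = 0.
Feasibility: ΣzᵢKᵢ = 1.3463, Σzᵢ/Kᵢ = 1.2340 — both > 1, two phases present.
Iterate (Newton) starting at ψ = 0.53:
  ψ = 0.5300: g = 0.02402, g' = -0.4940 → ψ = 0.5786
  ψ = 0.5786: g = 0.00002, g' = -0.4937 → ψ = 0.5787
Converged at ψ = 0.5787.

ψ = 0.5787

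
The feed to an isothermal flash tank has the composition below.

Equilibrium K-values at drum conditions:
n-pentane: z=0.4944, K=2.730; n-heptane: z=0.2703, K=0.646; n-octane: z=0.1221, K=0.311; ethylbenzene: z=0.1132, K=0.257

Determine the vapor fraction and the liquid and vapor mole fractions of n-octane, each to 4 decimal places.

Rachford–Rice: g(ψ) = Σ zᵢ(Kᵢ−1)/(1+ψ(Kᵢ−1)) = 0.
Check two-phase: ΣzᵢKᵢ = 1.5914 > 1 and Σzᵢ/Kᵢ = 1.4326 > 1, so g(0) = 0.5914 > 0 and g(1) = -0.4326 < 0.
Iterate (Newton) starting at ψ = 0.31:
  ψ = 0.3100: g = 0.23300, g' = -0.8689 → ψ = 0.5782
  ψ = 0.5782: g = 0.02003, g' = -0.7756 → ψ = 0.6040
  ψ = 0.6040: g = -0.00011, g' = -0.7844 → ψ = 0.6038
Converged at ψ = 0.6038.
Compositions from xᵢ = zᵢ/(1+ψ(Kᵢ−1)), yᵢ = Kᵢxᵢ:
  n-pentane: x = 0.2418, y = 0.6601
  n-heptane: x = 0.3438, y = 0.2221
  n-octane: x = 0.2091, y = 0.0650
  ethylbenzene: x = 0.2053, y = 0.0528

ψ = 0.6038, x_n-octane = 0.2091, y_n-octane = 0.0650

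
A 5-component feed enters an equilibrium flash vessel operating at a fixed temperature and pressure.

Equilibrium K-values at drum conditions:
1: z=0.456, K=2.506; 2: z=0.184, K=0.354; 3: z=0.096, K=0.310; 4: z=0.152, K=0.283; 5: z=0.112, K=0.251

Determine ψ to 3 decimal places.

Let ψ = V/F and solve Σ zᵢ(Kᵢ−1)/(1+ψ(Kᵢ−1)) = 0.
g(0) = ΣzᵢKᵢ − 1 = 0.309 and g(1) = 1 − Σzᵢ/Kᵢ = -0.995, so a root lies in (0, 1).
Newton iteration, ψ⁰ = 0.5:
  ψ = 0.500: g = -0.1890, g' = -0.961 → ψ = 0.303
  ψ = 0.303: g = -0.0081, g' = -0.912 → ψ = 0.295
Converged at ψ = 0.295.

ψ = 0.295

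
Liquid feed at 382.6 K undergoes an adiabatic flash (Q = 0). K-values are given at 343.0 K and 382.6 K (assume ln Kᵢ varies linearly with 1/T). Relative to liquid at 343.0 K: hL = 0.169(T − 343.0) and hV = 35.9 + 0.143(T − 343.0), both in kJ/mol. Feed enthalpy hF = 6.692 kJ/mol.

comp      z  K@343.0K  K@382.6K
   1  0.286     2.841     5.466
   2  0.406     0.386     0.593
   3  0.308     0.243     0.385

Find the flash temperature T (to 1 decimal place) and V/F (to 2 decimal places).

Adiabatic flash: solve Rachford–Rice at each trial T, then check hF = ψ·hV(T) + (1−ψ)·hL(T).
  T = 343.0 K: K = (2.841, 0.386, 0.243), RR gives ψ = 0.035, H_out = 1.268 kJ/mol
  T = 382.6 K: K = (5.466, 0.593, 0.385), RR gives ψ = 0.410, H_out = 20.974 kJ/mol
  T = 362.8 K: K = (4.012, 0.484, 0.310), RR gives ψ = 0.245, H_out = 12.015 kJ/mol
  T = 352.9 K: K = (3.392, 0.434, 0.275), RR gives ψ = 0.151, H_out = 7.071 kJ/mol
  T = 347.9 K: K = (3.106, 0.409, 0.259), RR gives ψ = 0.097, H_out = 4.287 kJ/mol
  T = 350.4 K: K = (3.247, 0.421, 0.267), RR gives ψ = 0.125, H_out = 5.710 kJ/mol
  T = 351.6 K: K = (3.316, 0.427, 0.271), RR gives ψ = 0.138, H_out = 6.371 kJ/mol
Linear interpolation between T = 351.6 (H_out = 6.371) and T = 352.9 (H_out = 7.071) on hF = 6.692 gives T ≈ 352.2 K, at which ψ = 0.14.

T = 352.2 K, V/F = 0.14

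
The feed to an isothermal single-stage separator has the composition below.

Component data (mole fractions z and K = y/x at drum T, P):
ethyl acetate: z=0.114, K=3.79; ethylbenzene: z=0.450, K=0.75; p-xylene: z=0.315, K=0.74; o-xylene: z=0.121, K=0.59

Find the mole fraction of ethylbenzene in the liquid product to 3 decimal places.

x_ethylbenzene = 0.461

Iterate (Newton) starting at V/F = 0.32:
  V/F = 0.320: g = -0.1007, g' = -0.333 → V/F = 0.018
  V/F = 0.018: g = 0.0577, g' = -0.876 → V/F = 0.084
  V/F = 0.084: g = 0.0078, g' = -0.656 → V/F = 0.096
Converged at V/F = 0.096.
Compositions from xᵢ = zᵢ/(1+V/F(Kᵢ−1)), yᵢ = Kᵢxᵢ:
  ethyl acetate: x = 0.090, y = 0.341
  ethylbenzene: x = 0.461, y = 0.346
  p-xylene: x = 0.323, y = 0.239
  o-xylene: x = 0.126, y = 0.074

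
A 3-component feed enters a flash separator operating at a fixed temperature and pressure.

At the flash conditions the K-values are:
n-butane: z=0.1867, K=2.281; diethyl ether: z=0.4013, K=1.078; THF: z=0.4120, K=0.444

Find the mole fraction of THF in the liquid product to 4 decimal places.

x_THF = 0.4366

Rachford–Rice: g(V/F) = Σ zᵢ(Kᵢ−1)/(1+V/F(Kᵢ−1)) = 0.
Feasibility: ΣzᵢKᵢ = 1.0414, Σzᵢ/Kᵢ = 1.3820 — both > 1, two phases present.
Iterate (Newton) starting at V/F = 0.5:
  V/F = 0.5000: g = -0.14136, g' = -0.3604 → V/F = 0.1078
  V/F = 0.1078: g = -0.00249, g' = -0.3831 → V/F = 0.1013
Converged at V/F = 0.1013.
Compositions from xᵢ = zᵢ/(1+V/F(Kᵢ−1)), yᵢ = Kᵢxᵢ:
  n-butane: x = 0.1653, y = 0.3769
  diethyl ether: x = 0.3982, y = 0.4292
  THF: x = 0.4366, y = 0.1938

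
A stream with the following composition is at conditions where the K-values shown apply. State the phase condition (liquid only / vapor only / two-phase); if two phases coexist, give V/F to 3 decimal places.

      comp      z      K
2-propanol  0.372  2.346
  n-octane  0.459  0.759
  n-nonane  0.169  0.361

two-phase, V/F = 0.535

ΣzᵢKᵢ = 1.282; Σzᵢ/Kᵢ = 1.231.
Both exceed 1, so a two-phase solution exists.
Material balance + equilibrium reduce to Σ zᵢ(Kᵢ−1)/(1+ψ(Kᵢ−1)) = 0.
Iterate (Newton) starting at ψ = 0.5:
  ψ = 0.500: g = 0.0148, g' = -0.424 → ψ = 0.535
Converged at ψ = 0.535.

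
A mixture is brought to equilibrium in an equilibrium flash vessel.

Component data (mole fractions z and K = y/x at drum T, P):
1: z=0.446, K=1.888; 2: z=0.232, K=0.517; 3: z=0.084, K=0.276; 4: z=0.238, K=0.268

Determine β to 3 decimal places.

Let β = V/F and solve Σ zᵢ(Kᵢ−1)/(1+β(Kᵢ−1)) = 0.
g(0) = ΣzᵢKᵢ − 1 = 0.049 and g(1) = 1 − Σzᵢ/Kᵢ = -0.877, so a root lies in (0, 1).
Newton–Raphson from β = 0.5:
  β = 0.500: g = -0.2436, g' = -0.688 → β = 0.146
  β = 0.146: g = -0.0331, g' = -0.553 → β = 0.086
Converged at β = 0.086.

β = 0.086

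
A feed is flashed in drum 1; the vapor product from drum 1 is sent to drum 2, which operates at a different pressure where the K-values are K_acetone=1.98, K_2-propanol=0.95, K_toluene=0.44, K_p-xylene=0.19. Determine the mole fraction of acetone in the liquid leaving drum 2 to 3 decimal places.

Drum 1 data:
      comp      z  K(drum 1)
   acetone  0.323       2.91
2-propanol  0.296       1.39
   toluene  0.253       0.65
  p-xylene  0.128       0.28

Drum 1:
Rachford–Rice: g(ψ₁) = Σ zᵢ(Kᵢ−1)/(1+ψ₁(Kᵢ−1)) = 0.
Feasibility: ΣzᵢKᵢ = 1.552, Σzᵢ/Kᵢ = 1.170 — both > 1, two phases present.
Iterate (Newton) starting at ψ₁ = 0.5:
  ψ₁ = 0.500: g = 0.1608, g' = -0.547 → ψ₁ = 0.794
  ψ₁ = 0.794: g = -0.0044, g' = -0.633 → ψ₁ = 0.787
Converged at ψ₁ = 0.787.
Drum-1 compositions:
  acetone: x = 0.129, y = 0.376
  2-propanol: x = 0.226, y = 0.315
  toluene: x = 0.349, y = 0.227
  p-xylene: x = 0.295, y = 0.083
Drum-2 feed = drum-1 vapor: z₂ = (0.3755, 0.3148, 0.2270, 0.0827).
Drum 2:
Newton iteration, ψ₂⁰ = 0.5:
  ψ₂ = 0.500: g = -0.0582, g' = -0.454 → ψ₂ = 0.372
  ψ₂ = 0.372: g = -0.0026, g' = -0.419 → ψ₂ = 0.365
Converged at ψ₂ = 0.365.
  acetone: x = 0.277, y = 0.547
  2-propanol: x = 0.321, y = 0.305
  toluene: x = 0.285, y = 0.126
  p-xylene: x = 0.117, y = 0.022

x_acetone (drum 2) = 0.277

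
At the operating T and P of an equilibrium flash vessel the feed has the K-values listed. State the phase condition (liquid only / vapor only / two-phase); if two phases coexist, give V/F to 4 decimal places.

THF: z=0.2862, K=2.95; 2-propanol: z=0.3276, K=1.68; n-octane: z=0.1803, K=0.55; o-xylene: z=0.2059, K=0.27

two-phase, V/F = 0.6499

ΣzᵢKᵢ = 1.5494; Σzᵢ/Kᵢ = 1.3824.
Both exceed 1, so a two-phase solution exists.
Iterate (Newton) starting at ψ = 0.5:
  ψ = 0.5000: g = 0.10743, g' = -0.6963 → ψ = 0.6543
  ψ = 0.6543: g = -0.00334, g' = -0.7581 → ψ = 0.6499
Converged at ψ = 0.6499.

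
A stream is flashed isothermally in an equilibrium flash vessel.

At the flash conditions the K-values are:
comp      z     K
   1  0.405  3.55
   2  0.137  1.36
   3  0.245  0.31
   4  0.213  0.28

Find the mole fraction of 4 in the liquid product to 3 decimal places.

x_4 = 0.332

Let ψ = V/F and solve Σ zᵢ(Kᵢ−1)/(1+ψ(Kᵢ−1)) = 0.
Check two-phase: ΣzᵢKᵢ = 1.760 > 1 and Σzᵢ/Kᵢ = 1.766 > 1, so g(0) = 0.760 > 0 and g(1) = -0.766 < 0.
Iterate (Newton) starting at ψ = 0.5:
  ψ = 0.500: g = -0.0020, g' = -1.063 → ψ = 0.498
Converged at ψ = 0.498.
Compositions from xᵢ = zᵢ/(1+ψ(Kᵢ−1)), yᵢ = Kᵢxᵢ:
  1: x = 0.178, y = 0.633
  2: x = 0.116, y = 0.158
  3: x = 0.373, y = 0.116
  4: x = 0.332, y = 0.093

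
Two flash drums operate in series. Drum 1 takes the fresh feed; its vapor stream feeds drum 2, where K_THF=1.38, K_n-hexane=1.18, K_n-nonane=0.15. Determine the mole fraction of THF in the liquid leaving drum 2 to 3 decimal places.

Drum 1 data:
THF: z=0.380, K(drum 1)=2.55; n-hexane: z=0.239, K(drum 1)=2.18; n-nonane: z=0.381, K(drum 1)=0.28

Drum 1:
Rachford–Rice: g(ψ₁) = Σ zᵢ(Kᵢ−1)/(1+ψ₁(Kᵢ−1)) = 0.
Feasibility: ΣzᵢKᵢ = 1.597, Σzᵢ/Kᵢ = 1.619 — both > 1, two phases present.
Iterate (Newton) starting at ψ₁ = 0.5:
  ψ₁ = 0.500: g = 0.0806, g' = -0.904 → ψ₁ = 0.589
  ψ₁ = 0.589: g = -0.0022, g' = -0.961 → ψ₁ = 0.587
Converged at ψ₁ = 0.587.
Drum-1 compositions:
  THF: x = 0.199, y = 0.507
  n-hexane: x = 0.141, y = 0.308
  n-nonane: x = 0.660, y = 0.185
Drum-2 feed = drum-1 vapor: z₂ = (0.5074, 0.3078, 0.1847).
Drum 2:
Let ψ₂ = V/F and solve Σ zᵢ(Kᵢ−1)/(1+ψ₂(Kᵢ−1)) = 0.
g(0) = ΣzᵢKᵢ − 1 = 0.091 and g(1) = 1 − Σzᵢ/Kᵢ = -0.860, so a root lies in (0, 1).
Newton–Raphson from ψ₂ = 0.5:
  ψ₂ = 0.500: g = -0.0602, g' = -0.464 → ψ₂ = 0.370
  ψ₂ = 0.370: g = -0.0081, g' = -0.349 → ψ₂ = 0.347
  ψ₂ = 0.347: g = -0.0002, g' = -0.334 → ψ₂ = 0.346
Converged at ψ₂ = 0.346.
  THF: x = 0.448, y = 0.619
  n-hexane: x = 0.290, y = 0.342
  n-nonane: x = 0.262, y = 0.039

x_THF (drum 2) = 0.448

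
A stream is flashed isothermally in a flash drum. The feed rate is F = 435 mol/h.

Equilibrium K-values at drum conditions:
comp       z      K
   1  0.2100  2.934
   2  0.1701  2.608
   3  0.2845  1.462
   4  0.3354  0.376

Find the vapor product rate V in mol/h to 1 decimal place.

Material balance + equilibrium reduce to Σ zᵢ(Kᵢ−1)/(1+ψ(Kᵢ−1)) = 0.
Check two-phase: ΣzᵢKᵢ = 1.6018 > 1 and Σzᵢ/Kᵢ = 1.2234 > 1, so g(0) = 0.6018 > 0 and g(1) = -0.2234 < 0.
Iterate (Newton) starting at ψ = 0.46:
  ψ = 0.4600: g = 0.18701, g' = -0.6635 → ψ = 0.7418
  ψ = 0.7418: g = -0.00024, g' = -0.7104 → ψ = 0.7415
Converged at ψ = 0.7415.
Then V = ψ·F = 0.7415·435 = 322.6 mol/h and L = F − V = 112.4 mol/h.

V = 322.6 mol/h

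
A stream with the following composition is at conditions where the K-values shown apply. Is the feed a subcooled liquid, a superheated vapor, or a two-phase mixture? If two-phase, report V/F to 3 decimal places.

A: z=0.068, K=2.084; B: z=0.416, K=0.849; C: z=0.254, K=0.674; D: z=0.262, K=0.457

ΣzᵢKᵢ = 0.786; Σzᵢ/Kᵢ = 1.473.
Since ΣzᵢKᵢ < 1 the mixture is below its bubble point — single liquid phase.

subcooled liquid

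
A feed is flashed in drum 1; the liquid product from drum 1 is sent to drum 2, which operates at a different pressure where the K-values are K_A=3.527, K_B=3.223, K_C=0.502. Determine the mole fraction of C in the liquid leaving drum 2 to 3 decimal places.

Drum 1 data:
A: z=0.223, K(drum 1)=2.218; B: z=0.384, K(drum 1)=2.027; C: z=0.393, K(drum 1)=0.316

x_C (drum 2) = 0.824

Drum 1:
Rachford–Rice: g(ψ₁) = Σ zᵢ(Kᵢ−1)/(1+ψ₁(Kᵢ−1)) = 0.
Feasibility: ΣzᵢKᵢ = 1.397, Σzᵢ/Kᵢ = 1.534 — both > 1, two phases present.
Newton–Raphson from ψ₁ = 0.61:
  ψ₁ = 0.610: g = -0.0630, g' = -0.803 → ψ₁ = 0.532
  ψ₁ = 0.532: g = -0.0025, g' = -0.745 → ψ₁ = 0.528
Converged at ψ₁ = 0.528.
Drum-1 compositions:
  A: x = 0.136, y = 0.301
  B: x = 0.249, y = 0.505
  C: x = 0.615, y = 0.194
Drum-2 feed = drum-1 liquid: z₂ = (0.1357, 0.2489, 0.6154).
Drum 2:
Let ψ₂ = V/F and solve Σ zᵢ(Kᵢ−1)/(1+ψ₂(Kᵢ−1)) = 0.
Feasibility: ΣzᵢKᵢ = 1.590, Σzᵢ/Kᵢ = 1.342 — both > 1, two phases present.
Newton–Raphson from ψ₂ = 0.45:
  ψ₂ = 0.450: g = 0.0421, g' = -0.751 → ψ₂ = 0.506
  ψ₂ = 0.506: g = 0.0011, g' = -0.712 → ψ₂ = 0.508
Converged at ψ₂ = 0.508.
  A: x = 0.059, y = 0.210
  B: x = 0.117, y = 0.377
  C: x = 0.824, y = 0.413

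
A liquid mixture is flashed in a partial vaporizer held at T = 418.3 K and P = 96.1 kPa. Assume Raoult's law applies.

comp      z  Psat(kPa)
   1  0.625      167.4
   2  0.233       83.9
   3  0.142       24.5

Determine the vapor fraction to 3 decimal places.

Raoult's law: Kᵢ = Pᵢˢᵃᵗ/P = Pᵢˢᵃᵗ/96.1.
  K_1 = 167.4/96.1 = 1.74194, K_2 = 83.9/96.1 = 0.87305, K_3 = 24.5/96.1 = 0.25494
Newton–Raphson from ψ = 0.32:
  ψ = 0.320: g = 0.2050, g' = -0.365 → ψ = 0.882
  ψ = 0.882: g = -0.0617, g' = -0.801 → ψ = 0.805
  ψ = 0.805: g = -0.0071, g' = -0.632 → ψ = 0.794
Converged at ψ = 0.794.

ψ = 0.794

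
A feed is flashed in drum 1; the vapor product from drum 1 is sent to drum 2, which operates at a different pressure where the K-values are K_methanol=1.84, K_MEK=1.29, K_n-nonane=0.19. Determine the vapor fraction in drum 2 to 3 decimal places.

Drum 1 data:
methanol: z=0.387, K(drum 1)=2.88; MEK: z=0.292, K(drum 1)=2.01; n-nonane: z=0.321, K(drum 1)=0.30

V/F (drum 2) = 0.634

Drum 1:
Rachford–Rice: g(ψ₁) = Σ zᵢ(Kᵢ−1)/(1+ψ₁(Kᵢ−1)) = 0.
Feasibility: ΣzᵢKᵢ = 1.798, Σzᵢ/Kᵢ = 1.350 — both > 1, two phases present.
Iterate (Newton) starting at ψ₁ = 0.32:
  ψ₁ = 0.320: g = 0.3876, g' = -0.965 → ψ₁ = 0.722
  ψ₁ = 0.722: g = 0.0250, g' = -0.989 → ψ₁ = 0.747
Converged at ψ₁ = 0.747.
Drum-1 compositions:
  methanol: x = 0.161, y = 0.464
  MEK: x = 0.166, y = 0.335
  n-nonane: x = 0.673, y = 0.202
Drum-2 feed = drum-1 vapor: z₂ = (0.4637, 0.3346, 0.2018).
Drum 2:
Newton–Raphson from ψ₂ = 0.31:
  ψ₂ = 0.310: g = 0.1798, g' = -0.466 → ψ₂ = 0.696
  ψ₂ = 0.696: g = -0.0482, g' = -0.846 → ψ₂ = 0.639
  ψ₂ = 0.639: g = -0.0036, g' = -0.728 → ψ₂ = 0.634
Converged at ψ₂ = 0.634.
  methanol: x = 0.303, y = 0.557
  MEK: x = 0.283, y = 0.365
  n-nonane: x = 0.415, y = 0.079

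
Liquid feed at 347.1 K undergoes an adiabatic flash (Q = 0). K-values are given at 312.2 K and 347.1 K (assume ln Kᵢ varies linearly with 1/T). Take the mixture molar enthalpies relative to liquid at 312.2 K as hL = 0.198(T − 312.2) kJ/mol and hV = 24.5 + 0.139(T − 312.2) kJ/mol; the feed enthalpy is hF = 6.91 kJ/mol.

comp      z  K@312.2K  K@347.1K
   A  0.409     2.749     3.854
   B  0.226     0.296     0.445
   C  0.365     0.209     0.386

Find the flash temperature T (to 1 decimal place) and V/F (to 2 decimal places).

T = 317.3 K, V/F = 0.24

Adiabatic flash: solve Rachford–Rice at each trial T, then check hF = ψ·hV(T) + (1−ψ)·hL(T).
  T = 312.2 K: K = (2.749, 0.296, 0.209), RR gives ψ = 0.202, H_out = 4.938 kJ/mol
  T = 347.1 K: K = (3.854, 0.445, 0.386), RR gives ψ = 0.484, H_out = 17.767 kJ/mol
  T = 329.6 K: K = (3.283, 0.367, 0.288), RR gives ψ = 0.341, H_out = 11.439 kJ/mol
  T = 320.9 K: K = (3.011, 0.330, 0.247), RR gives ψ = 0.273, H_out = 8.264 kJ/mol
  T = 316.5 K: K = (2.877, 0.313, 0.227), RR gives ψ = 0.237, H_out = 6.608 kJ/mol
  T = 318.7 K: K = (2.944, 0.322, 0.237), RR gives ψ = 0.255, H_out = 7.441 kJ/mol
Linear interpolation between T = 316.5 (H_out = 6.608) and T = 318.7 (H_out = 7.441) on hF = 6.91 gives T ≈ 317.3 K, at which ψ = 0.24.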